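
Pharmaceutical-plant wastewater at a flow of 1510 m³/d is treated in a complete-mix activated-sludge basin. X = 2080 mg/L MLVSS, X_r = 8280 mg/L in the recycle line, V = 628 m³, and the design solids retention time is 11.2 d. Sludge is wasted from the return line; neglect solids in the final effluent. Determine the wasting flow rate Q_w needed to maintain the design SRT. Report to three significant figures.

θ_c = V·X/(Q_w·X_r) when wasting from the recycle, so Q_w = V·X/(θ_c·X_r) = 628.0 × 2080 / (11.2 × 8280) = 14.09 m³/d.

Q_w ≈ 14.1 m³/d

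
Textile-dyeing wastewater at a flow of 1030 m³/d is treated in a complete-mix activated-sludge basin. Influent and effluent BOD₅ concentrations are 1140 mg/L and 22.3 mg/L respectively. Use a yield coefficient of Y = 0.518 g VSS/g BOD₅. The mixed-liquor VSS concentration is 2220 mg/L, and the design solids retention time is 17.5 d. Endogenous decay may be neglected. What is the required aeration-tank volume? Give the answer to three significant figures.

Biomass mass balance (decay neglected): V·X = Y·Q·(S₀ − S)·θ_c, so V = 0.518 × 1030 × (1140 − 22.3) × 17.5 / 2220 = 4701 m³.

V ≈ 4700 m³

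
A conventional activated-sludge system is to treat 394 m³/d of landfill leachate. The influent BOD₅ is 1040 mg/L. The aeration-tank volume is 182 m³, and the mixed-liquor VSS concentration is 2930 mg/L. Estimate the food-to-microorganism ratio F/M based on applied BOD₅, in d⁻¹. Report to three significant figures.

Food-to-microorganism ratio F/M = Q S₀ / (V X) = 394 × 1040 / (182.0 × 2930) = 0.7684 d⁻¹.

F/M ≈ 0.768 d⁻¹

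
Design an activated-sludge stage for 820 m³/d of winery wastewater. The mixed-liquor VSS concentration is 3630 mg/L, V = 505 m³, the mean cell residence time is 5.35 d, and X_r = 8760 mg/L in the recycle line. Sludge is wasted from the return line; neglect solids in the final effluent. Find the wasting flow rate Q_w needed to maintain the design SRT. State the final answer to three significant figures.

θ_c = V·X/(Q_w·X_r) when wasting from the recycle, so Q_w = V·X/(θ_c·X_r) = 505.0 × 3630 / (5.35 × 8760) = 39.11 m³/d.

Q_w ≈ 39.1 m³/d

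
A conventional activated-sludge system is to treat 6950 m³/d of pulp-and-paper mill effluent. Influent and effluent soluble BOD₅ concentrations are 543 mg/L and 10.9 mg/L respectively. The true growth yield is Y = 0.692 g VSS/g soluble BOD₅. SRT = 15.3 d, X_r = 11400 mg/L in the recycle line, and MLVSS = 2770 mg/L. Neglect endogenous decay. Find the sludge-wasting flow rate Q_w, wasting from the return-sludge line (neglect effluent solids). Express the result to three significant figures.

Q_w ≈ 224 m³/d

With k_d = 0 the design equation reduces to V = Y Q (S₀−S) θ_c / X = 0.692 × 6950 × (543 − 10.9) × 15.3 / 2770 = 14135 m³.
θ_c = V·X/(Q_w·X_r) when wasting from the recycle, so Q_w = V·X/(θ_c·X_r) = 14135 × 2770 / (15.3 × 11400) = 224.5 m³/d.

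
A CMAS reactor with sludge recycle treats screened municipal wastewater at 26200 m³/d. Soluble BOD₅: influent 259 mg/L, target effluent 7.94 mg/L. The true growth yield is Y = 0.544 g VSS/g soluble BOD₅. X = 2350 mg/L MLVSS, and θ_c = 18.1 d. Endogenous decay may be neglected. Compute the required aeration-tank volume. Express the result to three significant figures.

V ≈ 27600 m³

Biomass mass balance (decay neglected): V·X = Y·Q·(S₀ − S)·θ_c, so V = 0.544 × 26200 × (259 − 7.94) × 18.1 / 2350 = 27561 m³.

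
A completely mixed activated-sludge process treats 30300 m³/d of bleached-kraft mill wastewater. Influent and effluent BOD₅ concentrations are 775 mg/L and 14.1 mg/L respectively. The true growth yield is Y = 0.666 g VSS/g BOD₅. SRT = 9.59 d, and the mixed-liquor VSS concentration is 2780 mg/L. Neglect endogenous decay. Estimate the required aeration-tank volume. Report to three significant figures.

With k_d = 0 the design equation reduces to V = Y Q (S₀−S) θ_c / X = 0.666 × 30300 × (775 − 14.1) × 9.59 / 2780 = 52969 m³.

V ≈ 53000 m³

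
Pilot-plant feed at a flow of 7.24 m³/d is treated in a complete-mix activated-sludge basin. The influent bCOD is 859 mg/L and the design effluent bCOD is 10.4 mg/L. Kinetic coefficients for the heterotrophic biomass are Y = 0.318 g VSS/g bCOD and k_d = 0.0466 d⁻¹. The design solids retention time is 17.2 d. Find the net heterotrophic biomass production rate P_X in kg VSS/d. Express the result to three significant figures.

P_X ≈ 1.08 kg VSS/d

The observed yield is Y_obs = Y/(1 + k_d·θ_c) = 0.318 / (1 + 0.0466 × 17.2) = 0.318 / 1.802 = 0.1765 g VSS per g bCOD removed.
Substrate removed = Q·(S₀ − S) = 7.24 m³/d × (859 − 10.4) g/m³ = 6.14×10^3 g/d = 6.144 kg/d.
Biomass produced: P_X = Y_obs·Q·ΔS = 0.1765 × 6.144 ≈ 1.085 kg VSS/d.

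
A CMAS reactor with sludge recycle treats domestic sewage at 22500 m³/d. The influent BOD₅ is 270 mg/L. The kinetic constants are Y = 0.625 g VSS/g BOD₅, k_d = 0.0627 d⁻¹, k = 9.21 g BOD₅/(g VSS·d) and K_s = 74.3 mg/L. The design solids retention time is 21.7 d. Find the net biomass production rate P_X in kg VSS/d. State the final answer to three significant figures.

P_X ≈ 1600 kg VSS/d

Effluent substrate depends only on kinetics and SRT: S = K_s(1 + k_d θ_c) / [θ_c(Yk − k_d) − 1] = 74.3 × (1 + 0.0627 × 21.7) / [21.7 × (0.625 × 9.21 − 0.0627) − 1] = 175.4 / 122.6 = 1.431 mg/L.
Y_obs = Y / (1 + k_d θ_c) = 0.625 / (1 + 0.0627 × 21.7) = 0.625 / 2.361 = 0.2648.
Q·(S₀ − S) = 22500 × (270 − 1.43) × 10⁻³ = 6043 kg/d removed.
So the net sludge growth is P_X = 0.2648 × 6043 = 1600 kg VSS/d.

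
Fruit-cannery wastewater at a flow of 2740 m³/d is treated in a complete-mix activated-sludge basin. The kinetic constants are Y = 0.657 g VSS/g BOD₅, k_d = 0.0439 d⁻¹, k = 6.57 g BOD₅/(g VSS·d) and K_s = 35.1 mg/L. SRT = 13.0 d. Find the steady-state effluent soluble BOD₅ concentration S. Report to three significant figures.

From the Monod/SRT balance for a CMAS, S = K_s·(1+k_d θ_c)/[θ_c·(Y k − k_d) − 1] = 35.1 × (1 + 0.0439 × 13.0) / [13.0 × (0.657 × 6.57 − 0.0439) − 1] = 55.13 / 54.54 = 1.011 mg/L.

S ≈ 1.01 mg/L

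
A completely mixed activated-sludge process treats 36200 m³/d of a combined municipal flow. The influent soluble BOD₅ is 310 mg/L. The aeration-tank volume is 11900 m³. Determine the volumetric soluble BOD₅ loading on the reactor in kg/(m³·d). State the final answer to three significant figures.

L_v ≈ 0.943 kg soluble BOD₅/(m³·d)

Volumetric loading L_v = Q·S₀ / V = 36200 × 310 g/m³ / 11900 m³ = 943.0 g/(m³·d) = 0.9430 kg soluble BOD₅/(m³·d).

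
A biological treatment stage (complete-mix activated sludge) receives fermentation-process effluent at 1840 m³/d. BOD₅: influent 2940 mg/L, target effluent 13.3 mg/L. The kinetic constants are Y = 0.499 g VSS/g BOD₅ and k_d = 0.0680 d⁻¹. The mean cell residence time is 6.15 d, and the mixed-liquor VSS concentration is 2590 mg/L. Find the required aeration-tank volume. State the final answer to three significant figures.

From the SRT design equation V = Y Q (S₀−S) θ_c / [X (1 + k_d θ_c)] = 0.499 × 1840 × (2940 − 13.3) × 6.15 / [2590 × (1 + 0.0680 × 6.15)] = 1.65×10^7 / 3673 = 4499 m³.

V ≈ 4500 m³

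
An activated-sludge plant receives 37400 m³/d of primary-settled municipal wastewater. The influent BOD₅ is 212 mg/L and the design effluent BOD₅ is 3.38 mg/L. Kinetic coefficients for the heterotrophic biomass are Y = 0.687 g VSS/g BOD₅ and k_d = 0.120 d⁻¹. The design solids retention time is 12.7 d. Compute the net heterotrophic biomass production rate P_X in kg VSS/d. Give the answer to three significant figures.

P_X ≈ 2120 kg VSS/d

Observed yield with endogenous decay: Y_obs = Y / (1 + k_d·θ_c) = 0.687 / (1 + 0.120 × 12.7) = 0.687 / 2.524 = 0.2722 g VSS/g BOD₅.
Substrate removed = Q·(S₀ − S) = 37400 m³/d × (212 − 3.38) g/m³ = 7.8×10^6 g/d = 7802 kg/d.
Net biomass production P_X = Y_obs × Q·(S₀ − S) = 0.2722 × 7802 = 2124 kg VSS/d.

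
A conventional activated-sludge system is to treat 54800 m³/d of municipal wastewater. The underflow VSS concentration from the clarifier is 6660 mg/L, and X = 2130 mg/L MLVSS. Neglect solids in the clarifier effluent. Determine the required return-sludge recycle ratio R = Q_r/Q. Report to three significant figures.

R ≈ 0.470

Mass balance around the secondary clarifier (neglecting effluent solids): R = X / (X_r − X) = 2130 / (6660 − 2130) = 0.4702.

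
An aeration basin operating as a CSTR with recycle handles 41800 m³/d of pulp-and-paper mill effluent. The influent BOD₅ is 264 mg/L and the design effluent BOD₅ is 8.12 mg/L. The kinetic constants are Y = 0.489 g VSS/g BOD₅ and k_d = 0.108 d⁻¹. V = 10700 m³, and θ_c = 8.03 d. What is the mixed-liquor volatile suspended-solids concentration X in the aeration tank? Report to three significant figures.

X ≈ 2100 mg/L

X = Y·Q·ΔS·θ_c / [V·(1 + k_d θ_c)] = 0.489 × 41800 × (264 − 8.12) × 8.03 / [10700 × (1 + 0.108 × 8.03)] = 2102 mg/L.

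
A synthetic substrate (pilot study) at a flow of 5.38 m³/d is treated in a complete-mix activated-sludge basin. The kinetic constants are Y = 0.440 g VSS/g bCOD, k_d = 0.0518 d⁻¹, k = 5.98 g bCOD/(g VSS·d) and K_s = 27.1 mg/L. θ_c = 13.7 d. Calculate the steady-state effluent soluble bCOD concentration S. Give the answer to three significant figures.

For a completely mixed reactor with recycle the Lawrence–McCarty relation gives S = K_s·(1 + k_d·θ_c) / [θ_c·(Y·k − k_d) − 1] = 27.1 × (1 + 0.0518 × 13.7) / [13.7 × (0.440 × 5.98 − 0.0518) − 1] = 46.33 / 34.34 = 1.349 mg/L.

S ≈ 1.35 mg/L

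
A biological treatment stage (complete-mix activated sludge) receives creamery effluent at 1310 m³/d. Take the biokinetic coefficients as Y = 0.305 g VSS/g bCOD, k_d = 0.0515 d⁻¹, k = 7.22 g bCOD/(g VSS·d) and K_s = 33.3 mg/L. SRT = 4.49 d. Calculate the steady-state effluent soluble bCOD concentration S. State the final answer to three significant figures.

S ≈ 4.74 mg/L

From the Monod/SRT balance for a CMAS, S = K_s·(1+k_d θ_c)/[θ_c·(Y k − k_d) − 1] = 33.3 × (1 + 0.0515 × 4.49) / [4.49 × (0.305 × 7.22 − 0.0515) − 1] = 41.00 / 8.656 = 4.737 mg/L.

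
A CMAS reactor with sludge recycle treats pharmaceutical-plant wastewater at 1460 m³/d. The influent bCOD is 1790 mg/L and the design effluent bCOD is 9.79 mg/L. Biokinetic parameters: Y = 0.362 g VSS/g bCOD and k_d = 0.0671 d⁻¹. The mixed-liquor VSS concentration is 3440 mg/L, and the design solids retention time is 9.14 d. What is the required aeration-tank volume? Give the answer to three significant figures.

V ≈ 1550 m³

Rearranging the biomass balance for a CMAS with decay, V = Y·Q·ΔS·θ_c / [X·(1+k_d θ_c)] = 0.362 × 1460 × (1790 − 9.79) × 9.14 / [3440 × (1 + 0.0671 × 9.14)] = 8.6×10^6 / 5550 = 1550 m³.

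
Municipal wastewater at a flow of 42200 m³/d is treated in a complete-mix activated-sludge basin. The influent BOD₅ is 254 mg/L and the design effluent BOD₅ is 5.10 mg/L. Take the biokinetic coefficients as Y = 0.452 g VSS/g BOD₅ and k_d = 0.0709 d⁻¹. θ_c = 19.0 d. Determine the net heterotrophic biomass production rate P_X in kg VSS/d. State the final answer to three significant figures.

P_X ≈ 2020 kg VSS/d

Y_obs = Y / (1 + k_d θ_c) = 0.452 / (1 + 0.0709 × 19.0) = 0.452 / 2.347 = 0.1926.
Mass of BOD₅ removed per day: Q(S₀ − S) = 42200 × 248.9 g/m³ = 10504 kg/d.
Biomass produced: P_X = Y_obs·Q·ΔS = 0.1926 × 10504 ≈ 2023 kg VSS/d.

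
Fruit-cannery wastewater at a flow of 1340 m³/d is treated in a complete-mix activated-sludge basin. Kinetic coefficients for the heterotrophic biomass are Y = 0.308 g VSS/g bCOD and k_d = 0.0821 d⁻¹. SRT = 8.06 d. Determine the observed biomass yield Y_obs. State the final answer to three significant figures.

The observed yield is Y_obs = Y/(1 + k_d·θ_c) = 0.308 / (1 + 0.0821 × 8.06) = 0.308 / 1.662 = 0.1853 g VSS per g bCOD removed.

Y_obs ≈ 0.185 g VSS/g bCOD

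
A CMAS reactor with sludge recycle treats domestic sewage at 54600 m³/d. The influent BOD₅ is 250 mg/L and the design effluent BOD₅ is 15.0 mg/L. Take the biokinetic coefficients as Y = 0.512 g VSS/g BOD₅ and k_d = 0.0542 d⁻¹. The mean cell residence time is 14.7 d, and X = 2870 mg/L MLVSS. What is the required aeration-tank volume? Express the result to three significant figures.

V ≈ 18700 m³

Rearranging the biomass balance for a CMAS with decay, V = Y·Q·ΔS·θ_c / [X·(1+k_d θ_c)] = 0.512 × 54600 × (250 − 15.0) × 14.7 / [2870 × (1 + 0.0542 × 14.7)] = 9.66×10^7 / 5157 = 18728 m³.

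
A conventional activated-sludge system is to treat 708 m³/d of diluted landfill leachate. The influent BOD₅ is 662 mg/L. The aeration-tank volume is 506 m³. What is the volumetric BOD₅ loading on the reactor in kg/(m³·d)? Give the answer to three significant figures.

L_v ≈ 0.926 kg BOD₅/(m³·d)

Volumetric loading L_v = Q·S₀ / V = 708 × 662 g/m³ / 506.0 m³ = 926.3 g/(m³·d) = 0.9263 kg BOD₅/(m³·d).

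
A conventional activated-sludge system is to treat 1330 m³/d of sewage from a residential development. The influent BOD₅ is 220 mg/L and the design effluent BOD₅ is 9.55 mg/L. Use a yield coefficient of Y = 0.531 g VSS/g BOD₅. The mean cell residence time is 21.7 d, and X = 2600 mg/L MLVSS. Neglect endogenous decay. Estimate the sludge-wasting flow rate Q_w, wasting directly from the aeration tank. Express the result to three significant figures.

Biomass mass balance (decay neglected): V·X = Y·Q·(S₀ − S)·θ_c, so V = 0.531 × 1330 × (220 − 9.55) × 21.7 / 2600 = 1240 m³.
Wasting from the aeration tank: Q_w = V / θ_c = 1240 / 21.7 = 57.16 m³/d.

Q_w ≈ 57.2 m³/d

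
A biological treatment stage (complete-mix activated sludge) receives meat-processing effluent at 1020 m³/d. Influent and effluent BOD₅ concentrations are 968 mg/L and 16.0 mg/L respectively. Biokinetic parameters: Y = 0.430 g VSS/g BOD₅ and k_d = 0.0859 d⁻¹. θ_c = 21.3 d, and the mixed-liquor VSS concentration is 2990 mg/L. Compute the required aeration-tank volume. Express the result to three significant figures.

Rearranging the biomass balance for a CMAS with decay, V = Y·Q·ΔS·θ_c / [X·(1+k_d θ_c)] = 0.430 × 1020 × (968 − 16.0) × 21.3 / [2990 × (1 + 0.0859 × 21.3)] = 8.89×10^6 / 8461 = 1051 m³.

V ≈ 1050 m³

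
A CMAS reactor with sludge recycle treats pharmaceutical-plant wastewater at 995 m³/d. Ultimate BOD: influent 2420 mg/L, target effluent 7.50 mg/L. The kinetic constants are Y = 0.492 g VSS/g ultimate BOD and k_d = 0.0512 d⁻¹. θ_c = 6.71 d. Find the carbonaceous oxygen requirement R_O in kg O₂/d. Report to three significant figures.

Observed yield with endogenous decay: Y_obs = Y / (1 + k_d·θ_c) = 0.492 / (1 + 0.0512 × 6.71) = 0.492 / 1.344 = 0.3662 g VSS/g ultimate BOD.
Q·(S₀ − S) = 995 × (2420 − 7.50) × 10⁻³ = 2400 kg/d removed.
Biomass synthesised: P_X = Y_obs × 2400 = 879.0 kg VSS/d.
R_O = Q·ΔS − 1.42 P_X = 2400 − 1248 = 1152 kg O₂/d.

R_O ≈ 1150 kg O₂/d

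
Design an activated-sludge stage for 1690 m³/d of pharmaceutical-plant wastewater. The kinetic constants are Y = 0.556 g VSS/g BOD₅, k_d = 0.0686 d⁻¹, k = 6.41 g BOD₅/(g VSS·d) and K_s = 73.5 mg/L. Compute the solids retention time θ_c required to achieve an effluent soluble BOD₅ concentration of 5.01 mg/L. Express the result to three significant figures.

θ_c ≈ 6.30 d

From 1/θ_c = Y·k·S/(K_s + S) − k_d: Y·k·S/(K_s+S) = 0.556 × 6.41 × 5.01 / (73.5 + 5.01) = 0.2274 d⁻¹.
Then 1/θ_c = μ − k_d = 0.2274 − 0.0686 = 0.1588 d⁻¹, giving θ_c = 6.296 d.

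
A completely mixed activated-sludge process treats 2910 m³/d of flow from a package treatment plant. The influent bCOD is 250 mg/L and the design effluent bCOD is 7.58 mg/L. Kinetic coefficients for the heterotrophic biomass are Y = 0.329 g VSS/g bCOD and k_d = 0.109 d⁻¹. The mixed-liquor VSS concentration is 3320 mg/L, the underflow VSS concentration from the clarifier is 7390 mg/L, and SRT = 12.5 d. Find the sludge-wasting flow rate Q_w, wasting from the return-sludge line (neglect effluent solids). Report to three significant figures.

Steady-state biomass mass balance: V·X·(1 + k_d·θ_c) = Y·Q·(S₀ − S)·θ_c, so V = 0.329 × 2910 × (250 − 7.58) × 12.5 / [3320 × (1 + 0.109 × 12.5)] = 2.9×10^6 / 7843 = 369.9 m³.
θ_c = V·X/(Q_w·X_r) when wasting from the recycle, so Q_w = V·X/(θ_c·X_r) = 369.9 × 3320 / (12.5 × 7390) = 13.29 m³/d.

Q_w ≈ 13.3 m³/d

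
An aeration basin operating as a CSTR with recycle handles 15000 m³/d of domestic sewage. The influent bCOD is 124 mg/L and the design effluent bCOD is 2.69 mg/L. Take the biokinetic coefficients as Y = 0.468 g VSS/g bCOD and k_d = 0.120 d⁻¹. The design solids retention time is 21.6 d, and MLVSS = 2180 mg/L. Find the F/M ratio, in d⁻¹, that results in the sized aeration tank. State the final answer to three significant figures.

F/M ≈ 0.363 d⁻¹

From the SRT design equation V = Y Q (S₀−S) θ_c / [X (1 + k_d θ_c)] = 0.468 × 15000 × (124 − 2.69) × 21.6 / [2180 × (1 + 0.120 × 21.6)] = 1.84×10^7 / 7831 = 2349 m³.
Food-to-microorganism ratio F/M = Q S₀ / (V X) = 15000 × 124 / (2349 × 2180) = 0.3632 d⁻¹.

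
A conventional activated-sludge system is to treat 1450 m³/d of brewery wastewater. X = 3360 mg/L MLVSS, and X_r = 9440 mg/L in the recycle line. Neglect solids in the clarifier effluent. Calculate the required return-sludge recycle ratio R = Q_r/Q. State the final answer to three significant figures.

R = Q_r/Q = X/(X_r − X) = 3360 / (9440 − 3360) = 0.5526.

R ≈ 0.553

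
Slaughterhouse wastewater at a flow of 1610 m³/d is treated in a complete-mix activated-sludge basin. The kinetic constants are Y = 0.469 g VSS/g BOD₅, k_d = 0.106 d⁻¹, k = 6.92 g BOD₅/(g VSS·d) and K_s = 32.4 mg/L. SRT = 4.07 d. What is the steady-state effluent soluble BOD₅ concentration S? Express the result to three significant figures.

For a completely mixed reactor with recycle the Lawrence–McCarty relation gives S = K_s·(1 + k_d·θ_c) / [θ_c·(Y·k − k_d) − 1] = 32.4 × (1 + 0.106 × 4.07) / [4.07 × (0.469 × 6.92 − 0.106) − 1] = 46.38 / 11.78 = 3.938 mg/L.

S ≈ 3.94 mg/L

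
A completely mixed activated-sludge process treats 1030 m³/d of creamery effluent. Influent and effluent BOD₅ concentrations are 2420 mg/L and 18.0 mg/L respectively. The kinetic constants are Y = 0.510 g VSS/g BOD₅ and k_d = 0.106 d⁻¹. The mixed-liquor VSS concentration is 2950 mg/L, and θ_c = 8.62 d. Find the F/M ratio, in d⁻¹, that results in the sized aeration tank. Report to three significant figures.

F/M ≈ 0.439 d⁻¹

Steady-state biomass mass balance: V·X·(1 + k_d·θ_c) = Y·Q·(S₀ − S)·θ_c, so V = 0.510 × 1030 × (2420 − 18.0) × 8.62 / [2950 × (1 + 0.106 × 8.62)] = 1.09×10^7 / 5645 = 1927 m³.
Food-to-microorganism ratio F/M = Q S₀ / (V X) = 1030 × 2420 / (1927 × 2950) = 0.4386 d⁻¹.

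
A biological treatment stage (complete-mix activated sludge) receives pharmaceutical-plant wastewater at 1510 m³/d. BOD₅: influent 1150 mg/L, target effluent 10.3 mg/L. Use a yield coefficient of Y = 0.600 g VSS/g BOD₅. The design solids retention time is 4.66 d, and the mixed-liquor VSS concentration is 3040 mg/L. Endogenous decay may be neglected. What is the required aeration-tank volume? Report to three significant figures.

V ≈ 1580 m³

V·X = Y·Q·ΔS·θ_c gives V = 0.600 × 1510 × (1150 − 10.3) × 4.66 / 3040 = 1583 m³.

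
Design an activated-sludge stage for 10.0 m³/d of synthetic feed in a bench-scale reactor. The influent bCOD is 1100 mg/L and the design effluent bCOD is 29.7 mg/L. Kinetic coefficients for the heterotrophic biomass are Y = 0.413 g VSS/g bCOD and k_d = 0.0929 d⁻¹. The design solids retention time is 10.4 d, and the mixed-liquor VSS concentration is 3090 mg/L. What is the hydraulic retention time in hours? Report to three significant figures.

Rearranging the biomass balance for a CMAS with decay, V = Y·Q·ΔS·θ_c / [X·(1+k_d θ_c)] = 0.413 × 10.0 × (1100 − 29.7) × 10.4 / [3090 × (1 + 0.0929 × 10.4)] = 4.6×10^4 / 6075 = 7.567 m³.
Hydraulic retention time τ = V/Q = 7.567 / 10.0 = 0.7567 d = 18.16 h.

τ ≈ 18.2 h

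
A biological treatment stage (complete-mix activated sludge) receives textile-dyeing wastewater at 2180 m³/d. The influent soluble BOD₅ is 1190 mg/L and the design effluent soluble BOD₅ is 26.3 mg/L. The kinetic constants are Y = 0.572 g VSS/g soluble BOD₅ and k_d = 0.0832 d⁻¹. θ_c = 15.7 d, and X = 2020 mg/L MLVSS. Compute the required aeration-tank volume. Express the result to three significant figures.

Rearranging the biomass balance for a CMAS with decay, V = Y·Q·ΔS·θ_c / [X·(1+k_d θ_c)] = 0.572 × 2180 × (1190 − 26.3) × 15.7 / [2020 × (1 + 0.0832 × 15.7)] = 2.28×10^7 / 4659 = 4890 m³.

V ≈ 4890 m³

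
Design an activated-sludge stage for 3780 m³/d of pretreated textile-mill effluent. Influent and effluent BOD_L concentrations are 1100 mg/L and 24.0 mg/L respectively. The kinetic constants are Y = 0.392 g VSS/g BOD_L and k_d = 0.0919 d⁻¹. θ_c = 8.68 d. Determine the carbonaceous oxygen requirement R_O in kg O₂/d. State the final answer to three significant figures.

Correct the yield for decay: Y_obs = Y/(1 + k_d θ_c) = 0.392 / (1 + 0.0919 × 8.68) = 0.392 / 1.798 = 0.2181.
Substrate removed = Q·(S₀ − S) = 3780 m³/d × (1100 − 24.0) g/m³ = 4.07×10^6 g/d = 4067 kg/d.
Biomass synthesised: P_X = Y_obs × 4067 = 886.9 kg VSS/d.
R_O = Q·(S₀ − S) − 1.42·P_X = 4067 − 1.42 × 886.9 = 2808 kg O₂/d.

R_O ≈ 2810 kg O₂/d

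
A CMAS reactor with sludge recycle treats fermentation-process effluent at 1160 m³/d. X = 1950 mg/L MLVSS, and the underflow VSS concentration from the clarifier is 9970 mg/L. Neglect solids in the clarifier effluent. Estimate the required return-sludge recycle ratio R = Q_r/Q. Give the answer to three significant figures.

R ≈ 0.243

R = Q_r/Q = X/(X_r − X) = 1950 / (9970 − 1950) = 0.2431.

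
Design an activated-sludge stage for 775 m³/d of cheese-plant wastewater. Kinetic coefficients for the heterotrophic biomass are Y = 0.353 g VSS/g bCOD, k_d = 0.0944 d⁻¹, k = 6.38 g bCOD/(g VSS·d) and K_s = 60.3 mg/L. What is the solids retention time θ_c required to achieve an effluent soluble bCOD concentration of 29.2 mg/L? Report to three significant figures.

Specific growth rate at S = 29.2 mg/L: μ = YkS/(K_s+S) = 0.353·6.38·29.2/(60.3+29.2) = 0.7348 d⁻¹.
1/θ_c = 0.7348 − 0.0944 = 0.6404 d⁻¹, so θ_c = 1.562 d.

θ_c ≈ 1.56 d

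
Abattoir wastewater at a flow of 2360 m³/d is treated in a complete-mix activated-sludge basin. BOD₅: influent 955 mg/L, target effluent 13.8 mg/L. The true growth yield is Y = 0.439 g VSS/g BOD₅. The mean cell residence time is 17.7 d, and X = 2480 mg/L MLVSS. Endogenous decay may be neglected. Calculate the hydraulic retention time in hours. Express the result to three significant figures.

With k_d = 0 the design equation reduces to V = Y Q (S₀−S) θ_c / X = 0.439 × 2360 × (955 − 13.8) × 17.7 / 2480 = 6960 m³.
τ = V/Q = 6960/2360 = 2.949 d, or 70.77 h.

τ ≈ 70.8 h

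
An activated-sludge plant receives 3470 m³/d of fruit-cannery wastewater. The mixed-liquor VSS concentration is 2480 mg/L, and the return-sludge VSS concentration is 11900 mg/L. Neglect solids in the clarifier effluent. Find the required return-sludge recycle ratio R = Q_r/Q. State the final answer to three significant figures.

R ≈ 0.263

R = Q_r/Q = X/(X_r − X) = 2480 / (11900 − 2480) = 0.2633.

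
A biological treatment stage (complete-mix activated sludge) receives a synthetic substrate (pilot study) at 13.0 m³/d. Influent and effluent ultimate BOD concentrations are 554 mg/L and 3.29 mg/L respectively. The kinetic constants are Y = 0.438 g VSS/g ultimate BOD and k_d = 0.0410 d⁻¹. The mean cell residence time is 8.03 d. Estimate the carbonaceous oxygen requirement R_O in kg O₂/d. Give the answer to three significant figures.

R_O ≈ 3.81 kg O₂/d

Observed yield with endogenous decay: Y_obs = Y / (1 + k_d·θ_c) = 0.438 / (1 + 0.0410 × 8.03) = 0.438 / 1.329 = 0.3295 g VSS/g ultimate BOD.
Q·(S₀ − S) = 13.0 × (554 − 3.29) × 10⁻³ = 7.159 kg/d removed.
P_X = Y_obs·Q·(S₀ − S) = 0.3295 × 7.159 = 2.359 kg VSS/d.
R_O = Q·(S₀ − S) − 1.42·P_X = 7.159 − 1.42 × 2.359 = 3.809 kg O₂/d.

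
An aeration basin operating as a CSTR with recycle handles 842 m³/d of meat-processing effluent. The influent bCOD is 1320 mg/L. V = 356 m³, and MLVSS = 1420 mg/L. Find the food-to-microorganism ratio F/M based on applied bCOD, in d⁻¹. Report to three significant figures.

Food-to-microorganism ratio F/M = Q S₀ / (V X) = 842 × 1320 / (356.0 × 1420) = 2.199 d⁻¹.

F/M ≈ 2.20 d⁻¹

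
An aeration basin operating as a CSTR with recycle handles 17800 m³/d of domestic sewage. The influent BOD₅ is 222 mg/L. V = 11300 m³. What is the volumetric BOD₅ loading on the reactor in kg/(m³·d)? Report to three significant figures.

Applied BOD₅ load per unit volume = Q·S₀/V = (17800 × 222/1000)/11300 = 0.3497 kg BOD₅·m⁻³·d⁻¹.

L_v ≈ 0.350 kg BOD₅/(m³·d)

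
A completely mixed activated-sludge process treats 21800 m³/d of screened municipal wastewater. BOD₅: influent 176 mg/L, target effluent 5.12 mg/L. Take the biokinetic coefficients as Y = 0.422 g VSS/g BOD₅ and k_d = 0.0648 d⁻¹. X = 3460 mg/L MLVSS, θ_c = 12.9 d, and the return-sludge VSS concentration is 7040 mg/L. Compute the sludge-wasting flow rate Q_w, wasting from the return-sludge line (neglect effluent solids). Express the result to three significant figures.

Q_w ≈ 122 m³/d

Steady-state biomass mass balance: V·X·(1 + k_d·θ_c) = Y·Q·(S₀ − S)·θ_c, so V = 0.422 × 21800 × (176 − 5.12) × 12.9 / [3460 × (1 + 0.0648 × 12.9)] = 2.03×10^7 / 6352 = 3192 m³.
Wasting from the return line (neglecting effluent solids): Q_w = V·X / (θ_c·X_r) = 3192 × 3460 / (12.9 × 7040) = 121.6 m³/d.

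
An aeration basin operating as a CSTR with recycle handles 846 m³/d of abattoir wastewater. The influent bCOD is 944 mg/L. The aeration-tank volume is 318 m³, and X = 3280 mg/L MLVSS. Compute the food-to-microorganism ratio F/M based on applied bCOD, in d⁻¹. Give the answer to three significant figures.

F/M = Q·S₀ / (V·X) = 846 × 944 / (318.0 × 3280) = 0.7657 g bCOD·(g VSS·d)⁻¹.

F/M ≈ 0.766 d⁻¹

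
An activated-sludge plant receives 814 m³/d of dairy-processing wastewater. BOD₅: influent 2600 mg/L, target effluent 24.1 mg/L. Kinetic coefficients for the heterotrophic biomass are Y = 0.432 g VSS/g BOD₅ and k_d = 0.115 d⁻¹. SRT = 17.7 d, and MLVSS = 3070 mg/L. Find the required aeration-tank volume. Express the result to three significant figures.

V ≈ 1720 m³

Rearranging the biomass balance for a CMAS with decay, V = Y·Q·ΔS·θ_c / [X·(1+k_d θ_c)] = 0.432 × 814 × (2600 − 24.1) × 17.7 / [3070 × (1 + 0.115 × 17.7)] = 1.6×10^7 / 9319 = 1720 m³.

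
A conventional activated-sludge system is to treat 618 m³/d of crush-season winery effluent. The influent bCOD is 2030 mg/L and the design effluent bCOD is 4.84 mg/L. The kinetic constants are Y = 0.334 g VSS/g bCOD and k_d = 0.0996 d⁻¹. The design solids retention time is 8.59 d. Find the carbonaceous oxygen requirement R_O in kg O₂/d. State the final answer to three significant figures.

R_O ≈ 932 kg O₂/d

The observed yield is Y_obs = Y/(1 + k_d·θ_c) = 0.334 / (1 + 0.0996 × 8.59) = 0.334 / 1.856 = 0.1800 g VSS per g bCOD removed.
Q·(S₀ − S) = 618 × (2030 − 4.84) × 10⁻³ = 1252 kg/d removed.
Net sludge production P_X = 0.1800 × 1252 = 225.3 kg VSS/d.
Carbonaceous O₂ demand = substrate oxidised − cell-mass equivalent = 1252 − 1.42 × 225.3 = 931.7 kg O₂/d.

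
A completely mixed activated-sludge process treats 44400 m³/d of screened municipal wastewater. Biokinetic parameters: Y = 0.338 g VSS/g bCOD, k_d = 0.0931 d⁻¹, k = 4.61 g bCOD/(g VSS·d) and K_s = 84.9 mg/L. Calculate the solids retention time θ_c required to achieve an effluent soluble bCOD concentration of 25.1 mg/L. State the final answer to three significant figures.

From 1/θ_c = Y·k·S/(K_s + S) − k_d: Y·k·S/(K_s+S) = 0.338 × 4.61 × 25.1 / (84.9 + 25.1) = 0.3555 d⁻¹.
1/θ_c = 0.3555 − 0.0931 = 0.2624 d⁻¹, so θ_c = 3.810 d.

θ_c ≈ 3.81 d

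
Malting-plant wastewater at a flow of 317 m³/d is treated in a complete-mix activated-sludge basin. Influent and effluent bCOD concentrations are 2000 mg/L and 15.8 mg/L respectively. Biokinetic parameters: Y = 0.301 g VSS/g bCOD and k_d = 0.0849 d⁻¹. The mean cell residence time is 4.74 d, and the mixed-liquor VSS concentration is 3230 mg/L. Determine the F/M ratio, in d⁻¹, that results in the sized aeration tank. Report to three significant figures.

From the SRT design equation V = Y Q (S₀−S) θ_c / [X (1 + k_d θ_c)] = 0.301 × 317 × (2000 − 15.8) × 4.74 / [3230 × (1 + 0.0849 × 4.74)] = 8.97×10^5 / 4530 = 198.1 m³.
F/M = Q·S₀ / (V·X) = 317 × 2000 / (198.1 × 3230) = 0.9908 g bCOD·(g VSS·d)⁻¹.

F/M ≈ 0.991 d⁻¹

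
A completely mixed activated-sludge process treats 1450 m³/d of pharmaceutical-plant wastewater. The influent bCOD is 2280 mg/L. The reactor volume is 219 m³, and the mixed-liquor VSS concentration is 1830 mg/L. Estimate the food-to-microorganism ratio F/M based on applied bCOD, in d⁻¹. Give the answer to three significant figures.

F/M ≈ 8.25 d⁻¹

F/M = applied load / biomass = Q·S₀/(V·X) = 1450 × 2280 / (219.0 × 1830) = 8.249 d⁻¹.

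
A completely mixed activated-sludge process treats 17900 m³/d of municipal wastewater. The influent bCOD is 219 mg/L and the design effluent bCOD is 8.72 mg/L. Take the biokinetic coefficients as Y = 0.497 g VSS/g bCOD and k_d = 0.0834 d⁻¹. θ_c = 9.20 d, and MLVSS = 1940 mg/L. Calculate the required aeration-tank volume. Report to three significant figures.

Steady-state biomass mass balance: V·X·(1 + k_d·θ_c) = Y·Q·(S₀ − S)·θ_c, so V = 0.497 × 17900 × (219 − 8.72) × 9.20 / [1940 × (1 + 0.0834 × 9.20)] = 1.72×10^7 / 3429 = 5020 m³.

V ≈ 5020 m³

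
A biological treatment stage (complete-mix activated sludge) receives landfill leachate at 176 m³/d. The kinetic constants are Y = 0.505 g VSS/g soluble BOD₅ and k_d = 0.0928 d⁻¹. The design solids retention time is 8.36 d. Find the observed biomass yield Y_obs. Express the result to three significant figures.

Y_obs ≈ 0.284 g VSS/g soluble BOD₅

Y_obs = Y / (1 + k_d θ_c) = 0.505 / (1 + 0.0928 × 8.36) = 0.505 / 1.776 = 0.2844.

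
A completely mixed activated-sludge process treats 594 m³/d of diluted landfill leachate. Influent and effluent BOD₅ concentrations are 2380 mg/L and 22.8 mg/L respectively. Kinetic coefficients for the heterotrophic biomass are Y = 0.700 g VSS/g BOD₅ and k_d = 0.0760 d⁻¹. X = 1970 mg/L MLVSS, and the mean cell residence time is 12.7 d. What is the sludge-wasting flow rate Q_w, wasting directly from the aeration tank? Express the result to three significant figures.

Rearranging the biomass balance for a CMAS with decay, V = Y·Q·ΔS·θ_c / [X·(1+k_d θ_c)] = 0.700 × 594 × (2380 − 22.8) × 12.7 / [1970 × (1 + 0.0760 × 12.7)] = 1.24×10^7 / 3871 = 3215 m³.
Wasting from the aeration tank: Q_w = V / θ_c = 3215 / 12.7 = 253.2 m³/d.

Q_w ≈ 253 m³/d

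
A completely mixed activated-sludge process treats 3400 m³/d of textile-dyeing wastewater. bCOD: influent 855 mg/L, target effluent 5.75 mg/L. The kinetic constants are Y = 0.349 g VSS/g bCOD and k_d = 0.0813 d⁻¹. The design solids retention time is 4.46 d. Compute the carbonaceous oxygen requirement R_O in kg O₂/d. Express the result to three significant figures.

Observed yield with endogenous decay: Y_obs = Y / (1 + k_d·θ_c) = 0.349 / (1 + 0.0813 × 4.46) = 0.349 / 1.363 = 0.2561 g VSS/g bCOD.
ΔS = 855 − 5.75 = 849.2 mg/L, so the substrate removal rate is 3400 × 849.2/1000 = 2887 kg bCOD/d.
Biomass synthesised: P_X = Y_obs × 2887 = 739.6 kg VSS/d.
R_O = Q·(S₀ − S) − 1.42·P_X = 2887 − 1.42 × 739.6 = 1837 kg O₂/d.

R_O ≈ 1840 kg O₂/d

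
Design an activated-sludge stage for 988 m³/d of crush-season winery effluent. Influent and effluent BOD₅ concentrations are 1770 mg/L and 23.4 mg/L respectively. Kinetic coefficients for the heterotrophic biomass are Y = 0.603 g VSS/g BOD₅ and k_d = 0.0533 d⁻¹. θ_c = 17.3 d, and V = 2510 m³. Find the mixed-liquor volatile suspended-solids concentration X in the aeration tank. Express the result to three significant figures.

X ≈ 3730 mg/L

Solving the biomass balance for X: X = Y Q (S₀−S) θ_c / [V (1+k_d θ_c)] = 0.603 × 988 × (1770 − 23.4) × 17.3 / [2510 × (1 + 0.0533 × 17.3)] = 3731 mg/L.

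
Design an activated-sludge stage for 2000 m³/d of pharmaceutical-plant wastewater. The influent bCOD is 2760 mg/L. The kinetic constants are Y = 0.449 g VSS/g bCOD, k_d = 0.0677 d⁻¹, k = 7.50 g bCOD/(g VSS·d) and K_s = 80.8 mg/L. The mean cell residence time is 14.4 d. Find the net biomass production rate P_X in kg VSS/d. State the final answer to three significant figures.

For a completely mixed reactor with recycle the Lawrence–McCarty relation gives S = K_s·(1 + k_d·θ_c) / [θ_c·(Y·k − k_d) − 1] = 80.8 × (1 + 0.0677 × 14.4) / [14.4 × (0.449 × 7.50 − 0.0677) − 1] = 159.6 / 46.52 = 3.430 mg/L.
The observed yield is Y_obs = Y/(1 + k_d·θ_c) = 0.449 / (1 + 0.0677 × 14.4) = 0.449 / 1.975 = 0.2274 g VSS per g bCOD removed.
ΔS = 2760 − 3.43 = 2757 mg/L, so the substrate removal rate is 2000 × 2757/1000 = 5513 kg bCOD/d.
Biomass produced: P_X = Y_obs·Q·ΔS = 0.2274 × 5513 ≈ 1253 kg VSS/d.

P_X ≈ 1250 kg VSS/d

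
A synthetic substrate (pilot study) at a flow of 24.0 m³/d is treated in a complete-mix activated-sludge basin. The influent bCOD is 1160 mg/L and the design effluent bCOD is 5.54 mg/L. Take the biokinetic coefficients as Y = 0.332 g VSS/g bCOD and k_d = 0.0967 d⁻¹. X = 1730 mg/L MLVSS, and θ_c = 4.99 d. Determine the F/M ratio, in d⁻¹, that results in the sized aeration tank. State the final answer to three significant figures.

F/M ≈ 0.899 d⁻¹

Steady-state biomass mass balance: V·X·(1 + k_d·θ_c) = Y·Q·(S₀ − S)·θ_c, so V = 0.332 × 24.0 × (1160 − 5.54) × 4.99 / [1730 × (1 + 0.0967 × 4.99)] = 4.59×10^4 / 2565 = 17.90 m³.
F/M = applied load / biomass = Q·S₀/(V·X) = 24.0 × 1160 / (17.90 × 1730) = 0.8992 d⁻¹.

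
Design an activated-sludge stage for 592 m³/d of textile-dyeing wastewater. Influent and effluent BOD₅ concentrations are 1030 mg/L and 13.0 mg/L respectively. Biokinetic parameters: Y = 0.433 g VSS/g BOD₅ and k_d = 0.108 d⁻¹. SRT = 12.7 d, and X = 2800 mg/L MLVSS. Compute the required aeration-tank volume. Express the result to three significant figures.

From the SRT design equation V = Y Q (S₀−S) θ_c / [X (1 + k_d θ_c)] = 0.433 × 592 × (1030 − 13.0) × 12.7 / [2800 × (1 + 0.108 × 12.7)] = 3.31×10^6 / 6640 = 498.6 m³.

V ≈ 499 m³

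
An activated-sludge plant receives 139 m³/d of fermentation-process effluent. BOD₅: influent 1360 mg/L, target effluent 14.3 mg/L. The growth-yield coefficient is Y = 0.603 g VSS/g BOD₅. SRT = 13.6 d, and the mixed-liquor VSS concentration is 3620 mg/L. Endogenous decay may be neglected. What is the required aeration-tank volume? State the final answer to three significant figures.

V ≈ 424 m³

Biomass mass balance (decay neglected): V·X = Y·Q·(S₀ − S)·θ_c, so V = 0.603 × 139 × (1360 − 14.3) × 13.6 / 3620 = 423.8 m³.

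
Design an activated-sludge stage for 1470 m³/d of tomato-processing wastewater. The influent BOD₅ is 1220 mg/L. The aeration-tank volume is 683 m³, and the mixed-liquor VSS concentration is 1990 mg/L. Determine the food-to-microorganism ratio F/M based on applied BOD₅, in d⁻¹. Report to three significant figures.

F/M = applied load / biomass = Q·S₀/(V·X) = 1470 × 1220 / (683.0 × 1990) = 1.319 d⁻¹.

F/M ≈ 1.32 d⁻¹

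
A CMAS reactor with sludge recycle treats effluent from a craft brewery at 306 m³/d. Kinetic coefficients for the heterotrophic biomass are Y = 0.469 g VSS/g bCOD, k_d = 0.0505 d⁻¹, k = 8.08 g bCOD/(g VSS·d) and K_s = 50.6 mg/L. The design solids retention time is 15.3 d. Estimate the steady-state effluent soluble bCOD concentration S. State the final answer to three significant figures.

S ≈ 1.60 mg/L

Effluent substrate depends only on kinetics and SRT: S = K_s(1 + k_d θ_c) / [θ_c(Yk − k_d) − 1] = 50.6 × (1 + 0.0505 × 15.3) / [15.3 × (0.469 × 8.08 − 0.0505) − 1] = 89.70 / 56.21 = 1.596 mg/L.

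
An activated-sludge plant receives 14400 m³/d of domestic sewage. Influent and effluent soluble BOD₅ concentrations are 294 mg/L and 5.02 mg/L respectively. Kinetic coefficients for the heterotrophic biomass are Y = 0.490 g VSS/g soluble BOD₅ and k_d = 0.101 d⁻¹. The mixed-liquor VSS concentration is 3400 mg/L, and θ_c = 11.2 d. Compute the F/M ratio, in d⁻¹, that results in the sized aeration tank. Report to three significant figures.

F/M ≈ 0.395 d⁻¹

From the SRT design equation V = Y Q (S₀−S) θ_c / [X (1 + k_d θ_c)] = 0.490 × 14400 × (294 − 5.02) × 11.2 / [3400 × (1 + 0.101 × 11.2)] = 2.28×10^7 / 7246 = 3152 m³.
F/M = Q·S₀ / (V·X) = 14400 × 294 / (3152 × 3400) = 0.3951 g soluble BOD₅·(g VSS·d)⁻¹.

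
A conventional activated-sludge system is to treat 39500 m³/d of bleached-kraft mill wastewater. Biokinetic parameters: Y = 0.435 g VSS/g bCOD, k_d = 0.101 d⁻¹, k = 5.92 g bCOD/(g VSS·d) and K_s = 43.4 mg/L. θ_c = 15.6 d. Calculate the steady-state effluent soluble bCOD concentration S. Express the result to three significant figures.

S ≈ 2.97 mg/L

From the Monod/SRT balance for a CMAS, S = K_s·(1+k_d θ_c)/[θ_c·(Y k − k_d) − 1] = 43.4 × (1 + 0.101 × 15.6) / [15.6 × (0.435 × 5.92 − 0.101) − 1] = 111.8 / 37.60 = 2.973 mg/L.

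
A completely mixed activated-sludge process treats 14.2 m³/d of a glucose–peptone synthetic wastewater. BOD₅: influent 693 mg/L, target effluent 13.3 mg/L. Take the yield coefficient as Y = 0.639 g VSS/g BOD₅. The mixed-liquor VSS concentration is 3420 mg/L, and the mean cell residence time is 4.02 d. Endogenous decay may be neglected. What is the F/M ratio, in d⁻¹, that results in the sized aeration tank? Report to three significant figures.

With k_d = 0 the design equation reduces to V = Y Q (S₀−S) θ_c / X = 0.639 × 14.2 × (693 − 13.3) × 4.02 / 3420 = 7.249 m³.
F/M = applied load / biomass = Q·S₀/(V·X) = 14.2 × 693 / (7.249 × 3420) = 0.3969 d⁻¹.

F/M ≈ 0.397 d⁻¹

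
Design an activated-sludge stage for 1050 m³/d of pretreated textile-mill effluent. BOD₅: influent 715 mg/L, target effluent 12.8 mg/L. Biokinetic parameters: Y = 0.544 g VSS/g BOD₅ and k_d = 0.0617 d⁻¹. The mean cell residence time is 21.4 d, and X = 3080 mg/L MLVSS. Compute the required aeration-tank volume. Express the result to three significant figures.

Steady-state biomass mass balance: V·X·(1 + k_d·θ_c) = Y·Q·(S₀ − S)·θ_c, so V = 0.544 × 1050 × (715 − 12.8) × 21.4 / [3080 × (1 + 0.0617 × 21.4)] = 8.58×10^6 / 7147 = 1201 m³.

V ≈ 1200 m³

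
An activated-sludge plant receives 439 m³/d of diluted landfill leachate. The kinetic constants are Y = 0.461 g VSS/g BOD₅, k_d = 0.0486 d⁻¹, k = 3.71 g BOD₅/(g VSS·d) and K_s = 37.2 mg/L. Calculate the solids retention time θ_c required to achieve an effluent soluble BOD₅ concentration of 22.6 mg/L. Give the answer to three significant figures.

From 1/θ_c = Y·k·S/(K_s + S) − k_d: Y·k·S/(K_s+S) = 0.461 × 3.71 × 22.6 / (37.2 + 22.6) = 0.6464 d⁻¹.
1/θ_c = 0.6464 − 0.0486 = 0.5978 d⁻¹, so θ_c = 1.673 d.

θ_c ≈ 1.67 d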